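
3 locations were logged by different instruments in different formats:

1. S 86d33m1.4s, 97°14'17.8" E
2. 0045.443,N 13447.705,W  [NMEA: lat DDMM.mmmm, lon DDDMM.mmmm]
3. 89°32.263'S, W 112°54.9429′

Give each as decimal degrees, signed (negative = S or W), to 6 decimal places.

1. -86.550389, 97.238278
2. 0.757383, -134.795083
3. -89.537717, -112.915715

Point 1:
  Latitude: 86° + 33/60 + 1.4/3600 = 86 + 0.550000 + 0.000389 = 86.5503889
  S → negative
  Longitude: 97° + 14/60 + 17.8/3600 = 97 + 0.233333 + 0.004944 = 97.2382778
  E ⇒ keep positive
Point 2:
  φ: degrees = first 2 digits = 0, minutes = 45.443; 0 + 45.443/60 = 0.7573833
  N → positive
  Longitude: split at 3 digits → 134° and 47.705′; 134 + 47.705/60 = 134.7950833
  hemisphere W, so the sign is −
Point 3:
  φ: 32.263′ = 0.537717°; total 89.5377167
  hemisphere S, so the sign is −
  Lon: 54.9429′ = 0.915715°; total 112.9157150
  W → negative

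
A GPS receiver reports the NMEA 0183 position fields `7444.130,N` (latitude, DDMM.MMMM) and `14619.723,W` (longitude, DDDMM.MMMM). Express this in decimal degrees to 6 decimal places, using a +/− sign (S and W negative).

74.735500, -146.328717

Lat: degrees = first 2 digits = 74, minutes = 44.13; 74 + 44.13/60 = 74.7355000
N → positive
Lon: split at 3 digits → 146° and 19.723′; 146 + 19.723/60 = 146.3287167
W ⇒ negate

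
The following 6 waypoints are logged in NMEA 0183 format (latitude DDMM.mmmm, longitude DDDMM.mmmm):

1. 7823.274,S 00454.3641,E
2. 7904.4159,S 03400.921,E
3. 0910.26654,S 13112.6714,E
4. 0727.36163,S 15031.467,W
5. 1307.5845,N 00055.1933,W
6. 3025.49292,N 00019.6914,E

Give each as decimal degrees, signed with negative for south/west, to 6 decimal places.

1. -78.387900, 4.906068
2. -79.073598, 34.015350
3. -9.171109, 131.211190
4. -7.456027, -150.524450
5. 13.126408, -0.919888
6. 30.424882, 0.328190

Point 1:
  Latitude: split at 2 digits → 78° and 23.274′; 78 + 23.274/60 = 78.3879000
  hemisphere S, so the sign is −
  λ: degrees = first 3 digits = 4, minutes = 54.3641; 4 + 54.3641/60 = 4.9060683
  E → positive
Point 2:
  φ: degrees = first 2 digits = 79, minutes = 4.4159; 79 + 4.4159/60 = 79.0735983
  S ⇒ negate
  Longitude: degrees = first 3 digits = 34, minutes = 0.921; 34 + 0.921/60 = 34.0153500
  E → positive
Point 3:
  Lat: split at 2 digits → 09° and 10.26654′; 9 + 10.26654/60 = 9.1711090
  S ⇒ negate
  Lon: degrees = first 3 digits = 131, minutes = 12.6714; 131 + 12.6714/60 = 131.2111900
  E → positive
Point 4:
  Latitude: split at 2 digits → 07° and 27.36163′; 7 + 27.36163/60 = 7.4560272
  hemisphere S, so the sign is −
  Lon: split at 3 digits → 150° and 31.467′; 150 + 31.467/60 = 150.5244500
  hemisphere W, so the sign is −
Point 5:
  Latitude: split at 2 digits → 13° and 7.5845′; 13 + 7.5845/60 = 13.1264083
  N ⇒ keep positive
  Longitude: split at 3 digits → 000° and 55.1933′; 0 + 55.1933/60 = 0.9198883
  W ⇒ negate
Point 6:
  Lat: split at 2 digits → 30° and 25.49292′; 30 + 25.49292/60 = 30.4248820
  N ⇒ keep positive
  Longitude: degrees = first 3 digits = 0, minutes = 19.6914; 0 + 19.6914/60 = 0.3281900
  E ⇒ keep positive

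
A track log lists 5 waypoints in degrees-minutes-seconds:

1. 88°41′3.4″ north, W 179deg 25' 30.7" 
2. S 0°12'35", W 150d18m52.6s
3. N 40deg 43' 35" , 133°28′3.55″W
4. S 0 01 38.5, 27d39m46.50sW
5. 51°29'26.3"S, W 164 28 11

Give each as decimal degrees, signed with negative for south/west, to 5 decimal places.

1. 88.68428, -179.42519
2. -0.20972, -150.31461
3. 40.72639, -133.46765
4. -0.02736, -27.66292
5. -51.49064, -164.46972

Point 1:
  Latitude: 88° + 41/60 + 3.4/3600 = 88 + 0.683333 + 0.000944 = 88.684278
  N → positive
  Longitude: 179 + 25/60 + 30.7/3600 = 179.425194
  hemisphere W, so the sign is −
Point 2:
  φ: 0 + 12/60 + 35/3600 = 0.209722
  S → negative
  λ: 150 + 18/60 + 52.6/3600 = 150.314611
  W ⇒ negate
Point 3:
  Latitude: 40 + 43/60 + 35/3600 = 40.726389
  N ⇒ keep positive
  Lon: 133° + 28/60 + 3.55/3600 = 133 + 0.466667 + 0.000986 = 133.467653
  W ⇒ negate
Point 4:
  Lat: 0 + 1/60 + 38.5/3600 = 0.027361
  hemisphere S, so the sign is −
  λ: 39′ + 46.5″ = 39.77500′; 27 + 39.77500/60 = 27.662917
  W ⇒ negate
Point 5:
  Latitude: 29′ + 26.3″ = 29.43833′; 51 + 29.43833/60 = 51.490639
  S ⇒ negate
  Longitude: 164° + 28/60 + 11/3600 = 164 + 0.466667 + 0.003056 = 164.469722
  W → negative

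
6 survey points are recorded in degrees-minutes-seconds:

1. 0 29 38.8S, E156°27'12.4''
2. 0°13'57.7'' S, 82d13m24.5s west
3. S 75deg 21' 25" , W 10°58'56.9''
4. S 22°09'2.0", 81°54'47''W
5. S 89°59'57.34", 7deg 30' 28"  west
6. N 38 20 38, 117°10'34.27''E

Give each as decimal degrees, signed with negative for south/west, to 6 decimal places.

1. -0.494111, 156.453444
2. -0.232694, -82.223472
3. -75.356944, -10.982472
4. -22.150556, -81.913056
5. -89.999261, -7.507778
6. 38.343889, 117.176186

Point 1:
  Lat: 29′ + 38.8″ = 29.64667′; 0 + 29.64667/60 = 0.4941111
  S ⇒ negate
  Longitude: 27′ + 12.4″ = 27.20667′; 156 + 27.20667/60 = 156.4534444
  E ⇒ keep positive
Point 2:
  Latitude: 0° + 13/60 + 57.7/3600 = 0 + 0.216667 + 0.016028 = 0.2326944
  hemisphere S, so the sign is −
  Longitude: 82° + 13/60 + 24.5/3600 = 82 + 0.216667 + 0.006806 = 82.2234722
  W → negative
Point 3:
  Lat: 75° + 21/60 + 25/3600 = 75 + 0.350000 + 0.006944 = 75.3569444
  S ⇒ negate
  Longitude: 10 + 58/60 + 56.9/3600 = 10.9824722
  hemisphere W, so the sign is −
Point 4:
  Latitude: 9′ + 2″ = 9.03333′; 22 + 9.03333/60 = 22.1505556
  hemisphere S, so the sign is −
  λ: 81 + 54/60 + 47/3600 = 81.9130556
  hemisphere W, so the sign is −
Point 5:
  φ: 89° + 59/60 + 57.34/3600 = 89 + 0.983333 + 0.015928 = 89.9992611
  hemisphere S, so the sign is −
  Longitude: 30′ + 28″ = 30.46667′; 7 + 30.46667/60 = 7.5077778
  W ⇒ negate
Point 6:
  Lat: 20′ + 38″ = 20.63333′; 38 + 20.63333/60 = 38.3438889
  N → positive
  Longitude: 117° + 10/60 + 34.27/3600 = 117 + 0.166667 + 0.009519 = 117.1761861
  E ⇒ keep positive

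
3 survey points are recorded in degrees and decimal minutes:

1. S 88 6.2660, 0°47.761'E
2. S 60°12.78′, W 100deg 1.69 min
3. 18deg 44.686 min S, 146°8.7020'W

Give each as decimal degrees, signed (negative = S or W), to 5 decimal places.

Point 1:
  Latitude: 88 + 6.266/60 = 88.104433
  S → negative
  Lon: 0 + 47.761/60 = 0.796017
  E → positive
Point 2:
  φ: 60 + 12.78/60 = 60.213000
  S ⇒ negate
  Longitude: 100 + 1.69/60 = 100.028167
  hemisphere W, so the sign is −
Point 3:
  Latitude: 44.686′ = 0.744767°; total 18.744767
  S ⇒ negate
  λ: 146 + 8.702/60 = 146.145033
  W → negative

1. -88.10443, 0.79602
2. -60.21300, -100.02817
3. -18.74477, -146.14503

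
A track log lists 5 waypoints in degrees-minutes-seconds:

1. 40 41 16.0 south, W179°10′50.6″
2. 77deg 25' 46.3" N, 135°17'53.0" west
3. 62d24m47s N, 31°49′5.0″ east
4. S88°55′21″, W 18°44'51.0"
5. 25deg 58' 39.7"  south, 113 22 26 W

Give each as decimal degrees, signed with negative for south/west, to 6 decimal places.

1. -40.687778, -179.180722
2. 77.429528, -135.298056
3. 62.413056, 31.818056
4. -88.922500, -18.747500
5. -25.977694, -113.373889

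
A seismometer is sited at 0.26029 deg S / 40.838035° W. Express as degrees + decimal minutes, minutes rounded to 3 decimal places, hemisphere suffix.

0° 15.617′ S, 40° 50.282′ W

Lat: fractional part 0.260290 → 15.61740 minutes
Lon: fractional part 0.838035 → 50.28210 minutes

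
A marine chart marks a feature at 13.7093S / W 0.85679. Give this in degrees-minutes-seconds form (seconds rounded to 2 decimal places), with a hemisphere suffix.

13°42′33.48″ S, 0°51′24.44″ W

Latitude: 0.709300 × 60 = 42.55800′ → 42′, remainder × 60 = 33.4800″
Lon: 0.856790 × 60 = 51.40740′ → 51′, remainder × 60 = 24.4440″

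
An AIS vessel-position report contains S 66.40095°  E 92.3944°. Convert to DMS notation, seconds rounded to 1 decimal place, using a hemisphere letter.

66°24′3.4″ S, 92°23′39.8″ E

Latitude: whole degrees 66; 24.05700′ → 24′ and 3.420″
Longitude: 0.394400 × 60 = 23.66400′ → 23′, remainder × 60 = 39.840″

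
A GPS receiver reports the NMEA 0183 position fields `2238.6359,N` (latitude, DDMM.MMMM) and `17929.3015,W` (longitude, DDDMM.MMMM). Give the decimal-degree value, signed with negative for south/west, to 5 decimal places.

Latitude: degrees = first 2 digits = 22, minutes = 38.6359; 22 + 38.6359/60 = 22.643932
N → positive
λ: split at 3 digits → 179° and 29.3015′; 179 + 29.3015/60 = 179.488358
W ⇒ negate

22.64393, -179.48836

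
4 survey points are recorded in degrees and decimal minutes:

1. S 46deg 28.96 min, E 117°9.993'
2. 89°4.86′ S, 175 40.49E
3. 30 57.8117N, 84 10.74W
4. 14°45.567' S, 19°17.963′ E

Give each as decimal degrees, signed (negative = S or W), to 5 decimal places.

1. -46.48267, 117.16655
2. -89.08100, 175.67483
3. 30.96353, -84.17900
4. -14.75945, 19.29938

Point 1:
  Latitude: 28.96′ = 0.482667°; total 46.482667
  S ⇒ negate
  Longitude: 9.993′ = 0.166550°; total 117.166550
  E ⇒ keep positive
Point 2:
  Lat: 4.86′ = 0.081000°; total 89.081000
  S ⇒ negate
  Longitude: 175 + 40.49/60 = 175.674833
  E → positive
Point 3:
  φ: 57.8117′ = 0.963528°; total 30.963528
  N → positive
  Longitude: 10.74′ = 0.179000°; total 84.179000
  W → negative
Point 4:
  Latitude: 14 + 45.567/60 = 14.759450
  S → negative
  Lon: 17.963′ = 0.299383°; total 19.299383
  E → positive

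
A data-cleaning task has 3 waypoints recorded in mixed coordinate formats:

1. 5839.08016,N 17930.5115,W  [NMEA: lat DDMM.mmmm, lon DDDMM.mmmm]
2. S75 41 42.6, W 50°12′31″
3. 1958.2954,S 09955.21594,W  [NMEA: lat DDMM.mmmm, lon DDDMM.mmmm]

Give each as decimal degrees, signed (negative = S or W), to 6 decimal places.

Point 1:
  Lat: split at 2 digits → 58° and 39.08016′; 58 + 39.08016/60 = 58.6513360
  N ⇒ keep positive
  Longitude: degrees = first 3 digits = 179, minutes = 30.5115; 179 + 30.5115/60 = 179.5085250
  W → negative
Point 2:
  Lat: 75 + 41/60 + 42.6/3600 = 75.6951667
  hemisphere S, so the sign is −
  Lon: 12′ + 31″ = 12.51667′; 50 + 12.51667/60 = 50.2086111
  hemisphere W, so the sign is −
Point 3:
  Lat: split at 2 digits → 19° and 58.2954′; 19 + 58.2954/60 = 19.9715900
  hemisphere S, so the sign is −
  Lon: degrees = first 3 digits = 99, minutes = 55.21594; 99 + 55.21594/60 = 99.9202657
  W ⇒ negate

1. 58.651336, -179.508525
2. -75.695167, -50.208611
3. -19.971590, -99.920266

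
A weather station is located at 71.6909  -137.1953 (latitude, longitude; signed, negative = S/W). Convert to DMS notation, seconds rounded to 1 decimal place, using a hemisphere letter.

71°41′27.2″ N, 137°11′43.1″ W

φ: 0.690900 × 60 = 41.45400′ → 41′, remainder × 60 = 27.240″
Longitude is negative → W; |value| = 137.195300
λ: 0.195300 × 60 = 11.71800′ → 11′, remainder × 60 = 43.080″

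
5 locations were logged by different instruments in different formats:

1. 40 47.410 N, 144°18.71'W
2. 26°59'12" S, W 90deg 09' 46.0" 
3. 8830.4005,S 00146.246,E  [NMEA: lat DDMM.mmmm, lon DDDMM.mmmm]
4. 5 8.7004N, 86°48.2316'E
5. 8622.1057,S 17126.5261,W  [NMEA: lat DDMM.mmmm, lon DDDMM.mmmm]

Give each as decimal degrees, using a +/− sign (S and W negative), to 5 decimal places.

Point 1:
  Lat: 40 + 47.41/60 = 40.790167
  N ⇒ keep positive
  Lon: 144 + 18.71/60 = 144.311833
  W → negative
Point 2:
  Lat: 26° + 59/60 + 12/3600 = 26 + 0.983333 + 0.003333 = 26.986667
  S → negative
  Longitude: 90 + 9/60 + 46/3600 = 90.162778
  W ⇒ negate
Point 3:
  Latitude: split at 2 digits → 88° and 30.4005′; 88 + 30.4005/60 = 88.506675
  S ⇒ negate
  Longitude: split at 3 digits → 001° and 46.246′; 1 + 46.246/60 = 1.770767
  E ⇒ keep positive
Point 4:
  Latitude: 8.7004′ = 0.145007°; total 5.145007
  N ⇒ keep positive
  Lon: 48.2316′ = 0.803860°; total 86.803860
  E → positive
Point 5:
  Latitude: split at 2 digits → 86° and 22.1057′; 86 + 22.1057/60 = 86.368428
  hemisphere S, so the sign is −
  Longitude: degrees = first 3 digits = 171, minutes = 26.5261; 171 + 26.5261/60 = 171.442102
  W → negative

1. 40.79017, -144.31183
2. -26.98667, -90.16278
3. -88.50668, 1.77077
4. 5.14501, 86.80386
5. -86.36843, -171.44210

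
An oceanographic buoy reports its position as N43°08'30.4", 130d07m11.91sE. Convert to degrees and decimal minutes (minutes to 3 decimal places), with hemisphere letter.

Latitude: seconds/60 = 0.50667; minutes = 8 + 0.50667 = 8.50667
Longitude: 7 + 11.91/60 = 7.19850′

43° 8.507′ N, 130° 7.199′ E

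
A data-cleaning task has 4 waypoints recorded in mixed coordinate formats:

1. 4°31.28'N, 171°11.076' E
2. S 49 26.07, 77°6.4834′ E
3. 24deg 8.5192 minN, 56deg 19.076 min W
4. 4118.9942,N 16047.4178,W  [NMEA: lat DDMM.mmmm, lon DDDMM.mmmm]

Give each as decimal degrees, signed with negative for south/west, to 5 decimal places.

1. 4.52133, 171.18460
2. -49.43450, 77.10806
3. 24.14199, -56.31793
4. 41.31657, -160.79030

Point 1:
  Latitude: 31.28′ = 0.521333°; total 4.521333
  N ⇒ keep positive
  Longitude: 171 + 11.076/60 = 171.184600
  E → positive
Point 2:
  φ: 26.07′ = 0.434500°; total 49.434500
  hemisphere S, so the sign is −
  Longitude: 6.4834′ = 0.108057°; total 77.108057
  E ⇒ keep positive
Point 3:
  Lat: 24 + 8.5192/60 = 24.141987
  N ⇒ keep positive
  Lon: 19.076′ = 0.317933°; total 56.317933
  W → negative
Point 4:
  φ: split at 2 digits → 41° and 18.9942′; 41 + 18.9942/60 = 41.316570
  N → positive
  Lon: degrees = first 3 digits = 160, minutes = 47.4178; 160 + 47.4178/60 = 160.790297
  W ⇒ negate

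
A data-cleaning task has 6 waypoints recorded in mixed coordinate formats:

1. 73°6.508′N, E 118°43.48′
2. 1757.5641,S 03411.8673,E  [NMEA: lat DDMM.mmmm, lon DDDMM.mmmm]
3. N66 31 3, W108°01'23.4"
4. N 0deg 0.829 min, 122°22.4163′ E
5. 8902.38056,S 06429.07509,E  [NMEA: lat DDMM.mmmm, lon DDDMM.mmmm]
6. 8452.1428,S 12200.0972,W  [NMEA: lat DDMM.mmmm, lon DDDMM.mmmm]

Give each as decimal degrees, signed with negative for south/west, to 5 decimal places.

1. 73.10847, 118.72467
2. -17.95940, 34.19779
3. 66.51750, -108.02317
4. 0.01382, 122.37361
5. -89.03968, 64.48458
6. -84.86905, -122.00162

Point 1:
  Latitude: 73 + 6.508/60 = 73.108467
  N → positive
  λ: 118 + 43.48/60 = 118.724667
  E → positive
Point 2:
  φ: degrees = first 2 digits = 17, minutes = 57.5641; 17 + 57.5641/60 = 17.959402
  hemisphere S, so the sign is −
  λ: degrees = first 3 digits = 34, minutes = 11.8673; 34 + 11.8673/60 = 34.197788
  E → positive
Point 3:
  Lat: 66° + 31/60 + 3/3600 = 66 + 0.516667 + 0.000833 = 66.517500
  N → positive
  Longitude: 108° + 1/60 + 23.4/3600 = 108 + 0.016667 + 0.006500 = 108.023167
  hemisphere W, so the sign is −
Point 4:
  Latitude: 0 + 0.829/60 = 0.013817
  N → positive
  Lon: 22.4163′ = 0.373605°; total 122.373605
  E → positive
Point 5:
  Lat: split at 2 digits → 89° and 2.38056′; 89 + 2.38056/60 = 89.039676
  S → negative
  λ: split at 3 digits → 064° and 29.07509′; 64 + 29.07509/60 = 64.484585
  E ⇒ keep positive
Point 6:
  φ: split at 2 digits → 84° and 52.1428′; 84 + 52.1428/60 = 84.869047
  S → negative
  Lon: degrees = first 3 digits = 122, minutes = 0.0972; 122 + 0.0972/60 = 122.001620
  W → negative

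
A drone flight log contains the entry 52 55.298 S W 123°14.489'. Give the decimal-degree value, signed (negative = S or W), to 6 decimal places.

φ: 55.298′ = 0.921633°; total 52.9216333
hemisphere S, so the sign is −
λ: 14.489′ = 0.241483°; total 123.2414833
W → negative

-52.921633, -123.241483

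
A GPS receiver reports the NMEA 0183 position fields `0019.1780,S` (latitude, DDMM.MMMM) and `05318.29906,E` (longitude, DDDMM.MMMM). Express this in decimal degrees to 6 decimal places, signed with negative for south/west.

-0.319633, 53.304984

Lat: degrees = first 2 digits = 0, minutes = 19.178; 0 + 19.178/60 = 0.3196333
hemisphere S, so the sign is −
Lon: degrees = first 3 digits = 53, minutes = 18.29906; 53 + 18.29906/60 = 53.3049843
E ⇒ keep positive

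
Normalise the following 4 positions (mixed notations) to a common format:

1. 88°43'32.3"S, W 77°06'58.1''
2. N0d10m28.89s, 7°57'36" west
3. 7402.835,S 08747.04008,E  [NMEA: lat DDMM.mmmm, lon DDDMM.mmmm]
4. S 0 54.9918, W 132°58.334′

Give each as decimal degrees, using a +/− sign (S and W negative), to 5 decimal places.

Point 1:
  Lat: 88 + 43/60 + 32.3/3600 = 88.725639
  hemisphere S, so the sign is −
  Longitude: 77° + 6/60 + 58.1/3600 = 77 + 0.100000 + 0.016139 = 77.116139
  hemisphere W, so the sign is −
Point 2:
  φ: 10′ + 28.89″ = 10.48150′; 0 + 10.48150/60 = 0.174692
  N → positive
  Longitude: 7 + 57/60 + 36/3600 = 7.960000
  hemisphere W, so the sign is −
Point 3:
  Lat: degrees = first 2 digits = 74, minutes = 2.835; 74 + 2.835/60 = 74.047250
  hemisphere S, so the sign is −
  λ: split at 3 digits → 087° and 47.04008′; 87 + 47.04008/60 = 87.784001
  E → positive
Point 4:
  φ: 54.9918′ = 0.916530°; total 0.916530
  S → negative
  Lon: 132 + 58.334/60 = 132.972233
  W ⇒ negate

1. -88.72564, -77.11614
2. 0.17469, -7.96000
3. -74.04725, 87.78400
4. -0.91653, -132.97223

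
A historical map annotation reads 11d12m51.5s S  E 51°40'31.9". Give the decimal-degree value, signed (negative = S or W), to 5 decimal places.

Latitude: 11 + 12/60 + 51.5/3600 = 11.214306
S ⇒ negate
Longitude: 51° + 40/60 + 31.9/3600 = 51 + 0.666667 + 0.008861 = 51.675528
E ⇒ keep positive

-11.21431, 51.67553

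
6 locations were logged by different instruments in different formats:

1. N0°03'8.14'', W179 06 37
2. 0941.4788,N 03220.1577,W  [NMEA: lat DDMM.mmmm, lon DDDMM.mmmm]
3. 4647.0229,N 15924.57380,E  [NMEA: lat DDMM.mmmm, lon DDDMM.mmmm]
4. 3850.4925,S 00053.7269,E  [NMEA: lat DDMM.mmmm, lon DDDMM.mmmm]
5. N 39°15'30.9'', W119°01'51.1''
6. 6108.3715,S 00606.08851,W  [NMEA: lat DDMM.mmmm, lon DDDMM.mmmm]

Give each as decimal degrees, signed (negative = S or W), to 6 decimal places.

1. 0.052261, -179.110278
2. 9.691313, -32.335962
3. 46.783715, 159.409563
4. -38.841542, 0.895448
5. 39.258583, -119.030861
6. -61.139525, -6.101475

Point 1:
  Latitude: 0° + 3/60 + 8.14/3600 = 0 + 0.050000 + 0.002261 = 0.0522611
  N → positive
  λ: 179° + 6/60 + 37/3600 = 179 + 0.100000 + 0.010278 = 179.1102778
  W ⇒ negate
Point 2:
  Latitude: split at 2 digits → 09° and 41.4788′; 9 + 41.4788/60 = 9.6913133
  N ⇒ keep positive
  λ: degrees = first 3 digits = 32, minutes = 20.1577; 32 + 20.1577/60 = 32.3359617
  W → negative
Point 3:
  Lat: split at 2 digits → 46° and 47.0229′; 46 + 47.0229/60 = 46.7837150
  N → positive
  λ: degrees = first 3 digits = 159, minutes = 24.5738; 159 + 24.5738/60 = 159.4095633
  E ⇒ keep positive
Point 4:
  Latitude: degrees = first 2 digits = 38, minutes = 50.4925; 38 + 50.4925/60 = 38.8415417
  S ⇒ negate
  Lon: degrees = first 3 digits = 0, minutes = 53.7269; 0 + 53.7269/60 = 0.8954483
  E → positive
Point 5:
  φ: 39 + 15/60 + 30.9/3600 = 39.2585833
  N → positive
  λ: 119° + 1/60 + 51.1/3600 = 119 + 0.016667 + 0.014194 = 119.0308611
  W → negative
Point 6:
  Lat: degrees = first 2 digits = 61, minutes = 8.3715; 61 + 8.3715/60 = 61.1395250
  S → negative
  Lon: degrees = first 3 digits = 6, minutes = 6.08851; 6 + 6.08851/60 = 6.1014752
  W ⇒ negate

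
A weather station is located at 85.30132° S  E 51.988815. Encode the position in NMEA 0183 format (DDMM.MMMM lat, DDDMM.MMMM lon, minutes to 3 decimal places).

Latitude: minutes = (85.301320 − 85) × 60 = 18.07920
Lon: minutes = (51.988815 − 51) × 60 = 59.32890

8518.079,S / 05159.329,E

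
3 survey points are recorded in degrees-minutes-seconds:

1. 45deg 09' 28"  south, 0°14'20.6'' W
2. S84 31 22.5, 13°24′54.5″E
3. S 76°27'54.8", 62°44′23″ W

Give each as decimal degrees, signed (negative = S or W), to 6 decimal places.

Point 1:
  φ: 9′ + 28″ = 9.46667′; 45 + 9.46667/60 = 45.1577778
  S ⇒ negate
  Longitude: 0° + 14/60 + 20.6/3600 = 0 + 0.233333 + 0.005722 = 0.2390556
  W → negative
Point 2:
  φ: 31′ + 22.5″ = 31.37500′; 84 + 31.37500/60 = 84.5229167
  hemisphere S, so the sign is −
  Lon: 13° + 24/60 + 54.5/3600 = 13 + 0.400000 + 0.015139 = 13.4151389
  E → positive
Point 3:
  Lat: 27′ + 54.8″ = 27.91333′; 76 + 27.91333/60 = 76.4652222
  hemisphere S, so the sign is −
  Longitude: 44′ + 23″ = 44.38333′; 62 + 44.38333/60 = 62.7397222
  W ⇒ negate

1. -45.157778, -0.239056
2. -84.522917, 13.415139
3. -76.465222, -62.739722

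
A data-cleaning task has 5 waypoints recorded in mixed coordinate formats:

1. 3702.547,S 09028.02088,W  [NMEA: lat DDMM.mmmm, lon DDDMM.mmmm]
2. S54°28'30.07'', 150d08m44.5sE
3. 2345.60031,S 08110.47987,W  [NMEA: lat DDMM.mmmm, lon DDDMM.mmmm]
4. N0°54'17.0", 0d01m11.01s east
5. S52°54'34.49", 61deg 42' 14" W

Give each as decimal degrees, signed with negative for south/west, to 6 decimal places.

Point 1:
  Latitude: degrees = first 2 digits = 37, minutes = 2.547; 37 + 2.547/60 = 37.0424500
  hemisphere S, so the sign is −
  λ: split at 3 digits → 090° and 28.02088′; 90 + 28.02088/60 = 90.4670147
  hemisphere W, so the sign is −
Point 2:
  Lat: 28′ + 30.07″ = 28.50117′; 54 + 28.50117/60 = 54.4750194
  hemisphere S, so the sign is −
  Longitude: 150 + 8/60 + 44.5/3600 = 150.1456944
  E ⇒ keep positive
Point 3:
  φ: split at 2 digits → 23° and 45.60031′; 23 + 45.60031/60 = 23.7600052
  S ⇒ negate
  Lon: split at 3 digits → 081° and 10.47987′; 81 + 10.47987/60 = 81.1746645
  hemisphere W, so the sign is −
Point 4:
  Latitude: 0° + 54/60 + 17/3600 = 0 + 0.900000 + 0.004722 = 0.9047222
  N ⇒ keep positive
  λ: 0 + 1/60 + 11.01/3600 = 0.0197250
  E ⇒ keep positive
Point 5:
  Latitude: 52 + 54/60 + 34.49/3600 = 52.9095806
  S ⇒ negate
  Longitude: 61° + 42/60 + 14/3600 = 61 + 0.700000 + 0.003889 = 61.7038889
  W ⇒ negate

1. -37.042450, -90.467015
2. -54.475019, 150.145694
3. -23.760005, -81.174665
4. 0.904722, 0.019725
5. -52.909581, -61.703889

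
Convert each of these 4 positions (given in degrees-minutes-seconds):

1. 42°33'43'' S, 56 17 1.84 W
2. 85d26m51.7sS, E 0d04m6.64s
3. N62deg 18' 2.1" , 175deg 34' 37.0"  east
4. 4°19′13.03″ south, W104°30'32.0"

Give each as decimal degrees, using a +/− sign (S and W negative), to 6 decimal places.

1. -42.561944, -56.283844
2. -85.447694, 0.068511
3. 62.300583, 175.576944
4. -4.320286, -104.508889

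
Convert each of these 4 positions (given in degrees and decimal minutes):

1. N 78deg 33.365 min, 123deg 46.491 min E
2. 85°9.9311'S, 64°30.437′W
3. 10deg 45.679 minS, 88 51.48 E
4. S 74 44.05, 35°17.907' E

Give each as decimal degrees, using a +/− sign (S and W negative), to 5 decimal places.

1. 78.55608, 123.77485
2. -85.16552, -64.50728
3. -10.76132, 88.85800
4. -74.73417, 35.29845

Point 1:
  Lat: 33.365′ = 0.556083°; total 78.556083
  N → positive
  λ: 46.491′ = 0.774850°; total 123.774850
  E → positive
Point 2:
  Latitude: 85 + 9.9311/60 = 85.165518
  S ⇒ negate
  Lon: 64 + 30.437/60 = 64.507283
  W → negative
Point 3:
  Latitude: 45.679′ = 0.761317°; total 10.761317
  S → negative
  Lon: 88 + 51.48/60 = 88.858000
  E → positive
Point 4:
  Latitude: 74 + 44.05/60 = 74.734167
  S ⇒ negate
  Lon: 17.907′ = 0.298450°; total 35.298450
  E ⇒ keep positive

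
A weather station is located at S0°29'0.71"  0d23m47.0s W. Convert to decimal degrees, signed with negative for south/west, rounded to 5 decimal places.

-0.48353, -0.39639

φ: 0 + 29/60 + 0.71/3600 = 0.483531
S → negative
Longitude: 23′ + 47″ = 23.78333′; 0 + 23.78333/60 = 0.396389
W → negative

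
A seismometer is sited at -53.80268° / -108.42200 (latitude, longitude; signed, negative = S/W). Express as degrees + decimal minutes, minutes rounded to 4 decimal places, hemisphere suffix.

53° 48.1608′ S, 108° 25.3200′ W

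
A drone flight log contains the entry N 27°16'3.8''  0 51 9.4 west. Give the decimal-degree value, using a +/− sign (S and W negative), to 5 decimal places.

27.26772, -0.85261

φ: 27 + 16/60 + 3.8/3600 = 27.267722
N → positive
Longitude: 51′ + 9.4″ = 51.15667′; 0 + 51.15667/60 = 0.852611
hemisphere W, so the sign is −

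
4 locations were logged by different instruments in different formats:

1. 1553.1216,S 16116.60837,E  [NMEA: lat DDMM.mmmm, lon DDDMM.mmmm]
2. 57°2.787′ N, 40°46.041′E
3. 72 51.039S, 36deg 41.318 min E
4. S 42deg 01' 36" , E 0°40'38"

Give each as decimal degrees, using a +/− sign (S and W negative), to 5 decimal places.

1. -15.88536, 161.27681
2. 57.04645, 40.76735
3. -72.85065, 36.68863
4. -42.02667, 0.67722

Point 1:
  φ: split at 2 digits → 15° and 53.1216′; 15 + 53.1216/60 = 15.885360
  S ⇒ negate
  λ: degrees = first 3 digits = 161, minutes = 16.60837; 161 + 16.60837/60 = 161.276806
  E → positive
Point 2:
  φ: 57 + 2.787/60 = 57.046450
  N → positive
  Longitude: 40 + 46.041/60 = 40.767350
  E ⇒ keep positive
Point 3:
  Lat: 72 + 51.039/60 = 72.850650
  S ⇒ negate
  Longitude: 41.318′ = 0.688633°; total 36.688633
  E → positive
Point 4:
  Lat: 1′ + 36″ = 1.60000′; 42 + 1.60000/60 = 42.026667
  S → negative
  λ: 0 + 40/60 + 38/3600 = 0.677222
  E ⇒ keep positive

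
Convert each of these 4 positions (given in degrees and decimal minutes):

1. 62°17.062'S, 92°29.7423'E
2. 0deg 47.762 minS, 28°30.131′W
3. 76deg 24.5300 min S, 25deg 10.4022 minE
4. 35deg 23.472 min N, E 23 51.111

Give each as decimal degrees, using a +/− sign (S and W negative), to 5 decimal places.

Point 1:
  Latitude: 17.062′ = 0.284367°; total 62.284367
  hemisphere S, so the sign is −
  λ: 29.7423′ = 0.495705°; total 92.495705
  E → positive
Point 2:
  φ: 47.762′ = 0.796033°; total 0.796033
  S → negative
  Lon: 30.131′ = 0.502183°; total 28.502183
  hemisphere W, so the sign is −
Point 3:
  Lat: 24.53′ = 0.408833°; total 76.408833
  S ⇒ negate
  λ: 25 + 10.4022/60 = 25.173370
  E ⇒ keep positive
Point 4:
  Lat: 23.472′ = 0.391200°; total 35.391200
  N → positive
  Lon: 51.111′ = 0.851850°; total 23.851850
  E ⇒ keep positive

1. -62.28437, 92.49571
2. -0.79603, -28.50218
3. -76.40883, 25.17337
4. 35.39120, 23.85185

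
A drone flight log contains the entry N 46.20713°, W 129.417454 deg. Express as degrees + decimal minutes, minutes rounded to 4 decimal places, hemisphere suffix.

Latitude: fractional part 0.207130 → 12.427800 minutes
λ: 129° + 0.417454 × 60 = 129° 25.047240′

46° 12.4278′ N, 129° 25.0472′ W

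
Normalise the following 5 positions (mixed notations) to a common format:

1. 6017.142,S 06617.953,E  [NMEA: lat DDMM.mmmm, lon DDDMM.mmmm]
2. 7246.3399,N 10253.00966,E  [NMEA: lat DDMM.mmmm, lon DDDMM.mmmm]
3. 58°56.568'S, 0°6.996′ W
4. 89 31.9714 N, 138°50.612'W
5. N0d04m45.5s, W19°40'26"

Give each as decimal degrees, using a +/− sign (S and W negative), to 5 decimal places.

1. -60.28570, 66.29922
2. 72.77233, 102.88349
3. -58.94280, -0.11660
4. 89.53286, -138.84353
5. 0.07931, -19.67389

Point 1:
  Latitude: split at 2 digits → 60° and 17.142′; 60 + 17.142/60 = 60.285700
  S ⇒ negate
  λ: split at 3 digits → 066° and 17.953′; 66 + 17.953/60 = 66.299217
  E → positive
Point 2:
  Lat: split at 2 digits → 72° and 46.3399′; 72 + 46.3399/60 = 72.772332
  N ⇒ keep positive
  Lon: split at 3 digits → 102° and 53.00966′; 102 + 53.00966/60 = 102.883494
  E ⇒ keep positive
Point 3:
  Lat: 58 + 56.568/60 = 58.942800
  hemisphere S, so the sign is −
  Lon: 0 + 6.996/60 = 0.116600
  W ⇒ negate
Point 4:
  φ: 31.9714′ = 0.532857°; total 89.532857
  N → positive
  λ: 50.612′ = 0.843533°; total 138.843533
  W ⇒ negate
Point 5:
  Latitude: 0° + 4/60 + 45.5/3600 = 0 + 0.066667 + 0.012639 = 0.079306
  N ⇒ keep positive
  λ: 40′ + 26″ = 40.43333′; 19 + 40.43333/60 = 19.673889
  hemisphere W, so the sign is −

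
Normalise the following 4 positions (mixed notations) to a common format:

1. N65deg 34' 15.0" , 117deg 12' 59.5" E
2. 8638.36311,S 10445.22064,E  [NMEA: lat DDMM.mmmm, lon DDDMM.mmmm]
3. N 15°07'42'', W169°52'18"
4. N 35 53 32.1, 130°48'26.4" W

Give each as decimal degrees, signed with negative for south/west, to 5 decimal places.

1. 65.57083, 117.21653
2. -86.63939, 104.75368
3. 15.12833, -169.87167
4. 35.89225, -130.80733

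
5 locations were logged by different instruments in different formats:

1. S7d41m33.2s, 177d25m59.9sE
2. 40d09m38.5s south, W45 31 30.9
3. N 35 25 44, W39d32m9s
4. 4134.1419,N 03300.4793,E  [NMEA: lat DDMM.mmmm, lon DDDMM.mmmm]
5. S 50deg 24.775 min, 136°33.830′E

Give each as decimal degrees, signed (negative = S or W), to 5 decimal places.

Point 1:
  φ: 7° + 41/60 + 33.2/3600 = 7 + 0.683333 + 0.009222 = 7.692556
  hemisphere S, so the sign is −
  Longitude: 177° + 25/60 + 59.9/3600 = 177 + 0.416667 + 0.016639 = 177.433306
  E → positive
Point 2:
  φ: 40 + 9/60 + 38.5/3600 = 40.160694
  S ⇒ negate
  Lon: 45° + 31/60 + 30.9/3600 = 45 + 0.516667 + 0.008583 = 45.525250
  W ⇒ negate
Point 3:
  φ: 35 + 25/60 + 44/3600 = 35.428889
  N → positive
  λ: 39 + 32/60 + 9/3600 = 39.535833
  hemisphere W, so the sign is −
Point 4:
  Lat: split at 2 digits → 41° and 34.1419′; 41 + 34.1419/60 = 41.569032
  N ⇒ keep positive
  λ: degrees = first 3 digits = 33, minutes = 0.4793; 33 + 0.4793/60 = 33.007988
  E → positive
Point 5:
  Latitude: 50 + 24.775/60 = 50.412917
  S → negative
  Longitude: 33.83′ = 0.563833°; total 136.563833
  E → positive

1. -7.69256, 177.43331
2. -40.16069, -45.52525
3. 35.42889, -39.53583
4. 41.56903, 33.00799
5. -50.41292, 136.56383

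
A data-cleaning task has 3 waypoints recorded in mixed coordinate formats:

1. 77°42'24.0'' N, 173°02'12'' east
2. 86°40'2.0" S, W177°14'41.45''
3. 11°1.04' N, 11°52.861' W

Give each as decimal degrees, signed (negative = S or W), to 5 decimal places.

1. 77.70667, 173.03667
2. -86.66722, -177.24485
3. 11.01733, -11.88102

Point 1:
  Latitude: 77 + 42/60 + 24/3600 = 77.706667
  N → positive
  Lon: 173° + 2/60 + 12/3600 = 173 + 0.033333 + 0.003333 = 173.036667
  E ⇒ keep positive
Point 2:
  Latitude: 86° + 40/60 + 2/3600 = 86 + 0.666667 + 0.000556 = 86.667222
  hemisphere S, so the sign is −
  λ: 177° + 14/60 + 41.45/3600 = 177 + 0.233333 + 0.011514 = 177.244847
  hemisphere W, so the sign is −
Point 3:
  φ: 11 + 1.04/60 = 11.017333
  N → positive
  Lon: 52.861′ = 0.881017°; total 11.881017
  W → negative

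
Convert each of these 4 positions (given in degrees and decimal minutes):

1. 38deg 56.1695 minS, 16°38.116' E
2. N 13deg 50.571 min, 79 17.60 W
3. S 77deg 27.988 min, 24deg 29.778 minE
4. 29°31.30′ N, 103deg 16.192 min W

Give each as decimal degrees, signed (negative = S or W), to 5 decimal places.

Point 1:
  φ: 56.1695′ = 0.936158°; total 38.936158
  S ⇒ negate
  Longitude: 16 + 38.116/60 = 16.635267
  E → positive
Point 2:
  Latitude: 50.571′ = 0.842850°; total 13.842850
  N ⇒ keep positive
  λ: 79 + 17.6/60 = 79.293333
  hemisphere W, so the sign is −
Point 3:
  φ: 77 + 27.988/60 = 77.466467
  S ⇒ negate
  λ: 29.778′ = 0.496300°; total 24.496300
  E ⇒ keep positive
Point 4:
  Lat: 31.3′ = 0.521667°; total 29.521667
  N → positive
  λ: 16.192′ = 0.269867°; total 103.269867
  W → negative

1. -38.93616, 16.63527
2. 13.84285, -79.29333
3. -77.46647, 24.49630
4. 29.52167, -103.26987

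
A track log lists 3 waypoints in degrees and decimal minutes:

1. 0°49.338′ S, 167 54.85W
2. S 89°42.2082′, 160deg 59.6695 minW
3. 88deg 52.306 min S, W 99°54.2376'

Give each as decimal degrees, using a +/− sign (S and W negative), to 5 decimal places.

Point 1:
  Latitude: 49.338′ = 0.822300°; total 0.822300
  hemisphere S, so the sign is −
  λ: 167 + 54.85/60 = 167.914167
  W → negative
Point 2:
  Latitude: 42.2082′ = 0.703470°; total 89.703470
  S → negative
  Lon: 160 + 59.6695/60 = 160.994492
  W → negative
Point 3:
  Latitude: 88 + 52.306/60 = 88.871767
  S ⇒ negate
  Longitude: 99 + 54.2376/60 = 99.903960
  W ⇒ negate

1. -0.82230, -167.91417
2. -89.70347, -160.99449
3. -88.87177, -99.90396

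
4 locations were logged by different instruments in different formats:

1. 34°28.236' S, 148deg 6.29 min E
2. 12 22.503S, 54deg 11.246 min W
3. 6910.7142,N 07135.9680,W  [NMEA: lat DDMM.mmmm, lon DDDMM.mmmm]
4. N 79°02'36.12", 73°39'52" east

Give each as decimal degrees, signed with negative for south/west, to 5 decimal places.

Point 1:
  Latitude: 28.236′ = 0.470600°; total 34.470600
  S → negative
  Lon: 148 + 6.29/60 = 148.104833
  E → positive
Point 2:
  Latitude: 12 + 22.503/60 = 12.375050
  hemisphere S, so the sign is −
  λ: 54 + 11.246/60 = 54.187433
  W → negative
Point 3:
  Lat: degrees = first 2 digits = 69, minutes = 10.7142; 69 + 10.7142/60 = 69.178570
  N ⇒ keep positive
  Lon: split at 3 digits → 071° and 35.968′; 71 + 35.968/60 = 71.599467
  W ⇒ negate
Point 4:
  φ: 2′ + 36.12″ = 2.60200′; 79 + 2.60200/60 = 79.043367
  N → positive
  λ: 39′ + 52″ = 39.86667′; 73 + 39.86667/60 = 73.664444
  E ⇒ keep positive

1. -34.47060, 148.10483
2. -12.37505, -54.18743
3. 69.17857, -71.59947
4. 79.04337, 73.66444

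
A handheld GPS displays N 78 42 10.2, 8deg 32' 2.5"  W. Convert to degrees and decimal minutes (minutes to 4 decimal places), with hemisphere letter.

78° 42.1700′ N, 8° 32.0417′ W

φ: 42 + 10.2/60 = 42.170000′
Lon: seconds/60 = 0.04167; minutes = 32 + 0.04167 = 32.041667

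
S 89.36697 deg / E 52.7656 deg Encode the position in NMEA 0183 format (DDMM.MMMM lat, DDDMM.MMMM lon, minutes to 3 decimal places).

8922.018,S / 05245.936,E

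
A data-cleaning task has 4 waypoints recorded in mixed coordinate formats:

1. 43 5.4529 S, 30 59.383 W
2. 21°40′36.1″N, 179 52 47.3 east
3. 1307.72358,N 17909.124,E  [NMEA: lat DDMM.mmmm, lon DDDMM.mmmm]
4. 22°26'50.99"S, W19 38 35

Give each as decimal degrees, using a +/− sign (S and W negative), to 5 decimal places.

Point 1:
  Latitude: 5.4529′ = 0.090882°; total 43.090882
  S ⇒ negate
  λ: 30 + 59.383/60 = 30.989717
  hemisphere W, so the sign is −
Point 2:
  φ: 40′ + 36.1″ = 40.60167′; 21 + 40.60167/60 = 21.676694
  N ⇒ keep positive
  Lon: 179 + 52/60 + 47.3/3600 = 179.879806
  E → positive
Point 3:
  Lat: split at 2 digits → 13° and 7.72358′; 13 + 7.72358/60 = 13.128726
  N ⇒ keep positive
  Longitude: split at 3 digits → 179° and 9.124′; 179 + 9.124/60 = 179.152067
  E ⇒ keep positive
Point 4:
  Lat: 22 + 26/60 + 50.99/3600 = 22.447497
  S → negative
  Lon: 19° + 38/60 + 35/3600 = 19 + 0.633333 + 0.009722 = 19.643056
  W → negative

1. -43.09088, -30.98972
2. 21.67669, 179.87981
3. 13.12873, 179.15207
4. -22.44750, -19.64306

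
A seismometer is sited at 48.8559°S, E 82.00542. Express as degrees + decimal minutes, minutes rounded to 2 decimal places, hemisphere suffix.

φ: 48° + 0.855900 × 60 = 48° 51.3540′
Longitude: minutes = (82.005420 − 82) × 60 = 0.3252

48° 51.35′ S, 82° 0.33′ E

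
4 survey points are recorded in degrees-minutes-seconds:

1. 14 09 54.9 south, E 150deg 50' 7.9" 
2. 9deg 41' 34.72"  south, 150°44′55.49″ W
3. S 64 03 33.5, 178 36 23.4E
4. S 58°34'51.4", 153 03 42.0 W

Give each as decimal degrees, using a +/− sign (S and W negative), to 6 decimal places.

1. -14.165250, 150.835528
2. -9.692978, -150.748747
3. -64.059306, 178.606500
4. -58.580944, -153.061667

Point 1:
  Latitude: 9′ + 54.9″ = 9.91500′; 14 + 9.91500/60 = 14.1652500
  S → negative
  Lon: 50′ + 7.9″ = 50.13167′; 150 + 50.13167/60 = 150.8355278
  E → positive
Point 2:
  φ: 9° + 41/60 + 34.72/3600 = 9 + 0.683333 + 0.009644 = 9.6929778
  S ⇒ negate
  Lon: 44′ + 55.49″ = 44.92483′; 150 + 44.92483/60 = 150.7487472
  hemisphere W, so the sign is −
Point 3:
  Latitude: 64 + 3/60 + 33.5/3600 = 64.0593056
  S → negative
  Longitude: 178 + 36/60 + 23.4/3600 = 178.6065000
  E ⇒ keep positive
Point 4:
  Lat: 58° + 34/60 + 51.4/3600 = 58 + 0.566667 + 0.014278 = 58.5809444
  hemisphere S, so the sign is −
  Longitude: 153 + 3/60 + 42/3600 = 153.0616667
  hemisphere W, so the sign is −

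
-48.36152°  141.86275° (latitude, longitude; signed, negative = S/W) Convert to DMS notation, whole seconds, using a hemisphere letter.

48°21′41″ S, 141°51′46″ E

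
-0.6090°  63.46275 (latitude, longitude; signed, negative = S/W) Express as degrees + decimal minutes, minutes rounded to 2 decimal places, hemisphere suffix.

Latitude is negative → S; |value| = 0.609000
φ: fractional part 0.609000 → 36.5400 minutes
Longitude: minutes = (63.462750 − 63) × 60 = 27.7650

0° 36.54′ S, 63° 27.77′ E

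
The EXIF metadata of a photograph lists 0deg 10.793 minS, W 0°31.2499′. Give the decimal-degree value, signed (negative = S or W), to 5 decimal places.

-0.17988, -0.52083

φ: 0 + 10.793/60 = 0.179883
S → negative
λ: 31.2499′ = 0.520832°; total 0.520832
hemisphere W, so the sign is −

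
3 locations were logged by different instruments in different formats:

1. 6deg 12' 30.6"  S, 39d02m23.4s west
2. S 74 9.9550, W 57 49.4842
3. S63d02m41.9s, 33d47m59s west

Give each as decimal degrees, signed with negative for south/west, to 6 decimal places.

1. -6.208500, -39.039833
2. -74.165917, -57.824737
3. -63.044972, -33.799722

Point 1:
  Latitude: 6° + 12/60 + 30.6/3600 = 6 + 0.200000 + 0.008500 = 6.2085000
  S → negative
  Longitude: 39° + 2/60 + 23.4/3600 = 39 + 0.033333 + 0.006500 = 39.0398333
  W ⇒ negate
Point 2:
  Lat: 9.955′ = 0.165917°; total 74.1659167
  hemisphere S, so the sign is −
  Lon: 57 + 49.4842/60 = 57.8247367
  W ⇒ negate
Point 3:
  Latitude: 2′ + 41.9″ = 2.69833′; 63 + 2.69833/60 = 63.0449722
  S → negative
  λ: 47′ + 59″ = 47.98333′; 33 + 47.98333/60 = 33.7997222
  W → negative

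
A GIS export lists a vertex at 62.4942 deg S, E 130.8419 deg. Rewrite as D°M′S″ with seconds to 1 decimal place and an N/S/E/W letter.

Lat: 0.494200 × 60 = 29.65200′ → 29′, remainder × 60 = 39.120″
Lon: 0.841900 × 60 = 50.51400′ → 50′, remainder × 60 = 30.840″

62°29′39.1″ S, 130°50′30.8″ E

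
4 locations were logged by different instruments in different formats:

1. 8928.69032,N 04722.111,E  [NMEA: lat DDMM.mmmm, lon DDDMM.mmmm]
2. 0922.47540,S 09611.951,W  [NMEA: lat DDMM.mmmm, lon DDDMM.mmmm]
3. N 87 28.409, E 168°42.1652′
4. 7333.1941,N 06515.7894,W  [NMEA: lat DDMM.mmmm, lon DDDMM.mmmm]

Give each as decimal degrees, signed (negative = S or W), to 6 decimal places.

Point 1:
  Latitude: degrees = first 2 digits = 89, minutes = 28.69032; 89 + 28.69032/60 = 89.4781720
  N ⇒ keep positive
  Lon: degrees = first 3 digits = 47, minutes = 22.111; 47 + 22.111/60 = 47.3685167
  E ⇒ keep positive
Point 2:
  φ: degrees = first 2 digits = 9, minutes = 22.4754; 9 + 22.4754/60 = 9.3745900
  S → negative
  Lon: split at 3 digits → 096° and 11.951′; 96 + 11.951/60 = 96.1991833
  W ⇒ negate
Point 3:
  Latitude: 87 + 28.409/60 = 87.4734833
  N ⇒ keep positive
  λ: 168 + 42.1652/60 = 168.7027533
  E → positive
Point 4:
  Latitude: split at 2 digits → 73° and 33.1941′; 73 + 33.1941/60 = 73.5532350
  N ⇒ keep positive
  Longitude: degrees = first 3 digits = 65, minutes = 15.7894; 65 + 15.7894/60 = 65.2631567
  W ⇒ negate

1. 89.478172, 47.368517
2. -9.374590, -96.199183
3. 87.473483, 168.702753
4. 73.553235, -65.263157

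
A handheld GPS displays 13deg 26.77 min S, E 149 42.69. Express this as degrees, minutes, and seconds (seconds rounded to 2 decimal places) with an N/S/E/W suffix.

13°26′46.20″ S, 149°42′41.40″ E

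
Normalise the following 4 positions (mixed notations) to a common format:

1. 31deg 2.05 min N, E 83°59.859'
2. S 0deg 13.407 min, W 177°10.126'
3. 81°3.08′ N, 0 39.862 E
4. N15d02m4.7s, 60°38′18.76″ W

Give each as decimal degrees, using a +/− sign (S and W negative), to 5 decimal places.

1. 31.03417, 83.99765
2. -0.22345, -177.16877
3. 81.05133, 0.66437
4. 15.03464, -60.63854

Point 1:
  Latitude: 31 + 2.05/60 = 31.034167
  N → positive
  Longitude: 59.859′ = 0.997650°; total 83.997650
  E → positive
Point 2:
  Latitude: 13.407′ = 0.223450°; total 0.223450
  hemisphere S, so the sign is −
  λ: 177 + 10.126/60 = 177.168767
  W → negative
Point 3:
  φ: 81 + 3.08/60 = 81.051333
  N → positive
  λ: 39.862′ = 0.664367°; total 0.664367
  E → positive
Point 4:
  φ: 2′ + 4.7″ = 2.07833′; 15 + 2.07833/60 = 15.034639
  N ⇒ keep positive
  Lon: 38′ + 18.76″ = 38.31267′; 60 + 38.31267/60 = 60.638544
  W → negative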